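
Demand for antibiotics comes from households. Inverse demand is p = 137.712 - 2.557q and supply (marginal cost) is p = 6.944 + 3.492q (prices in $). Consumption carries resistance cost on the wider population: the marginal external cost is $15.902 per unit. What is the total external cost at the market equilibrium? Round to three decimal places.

$343.771

Market equilibrium (private): 6.944 + 3.492q = 137.712 - 2.557q → q_m = 21.6181.
Total external cost = MEC × q_m = 15.902 × 21.6181 = 343.7710.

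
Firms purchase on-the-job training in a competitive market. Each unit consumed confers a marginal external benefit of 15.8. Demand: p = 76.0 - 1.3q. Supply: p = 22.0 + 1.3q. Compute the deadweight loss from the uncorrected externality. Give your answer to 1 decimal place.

Market equilibrium (private): 22.0 + 1.3q = 76.0 - 1.3q → q_m = 20.7692.
Social marginal benefit = demand + MEB = 91.8 - 1.3q.
Set SMB = MC: 91.8 - 1.3q = 22.0 + 1.3q → q* = 26.8462.
The loss is the area between SMB and MC from q* to q_m; with linear curves that's a triangle of height MEB(q_m).
DWL = ½ × 6.0770 × 15.8000 = 48.0083.

DWL = 48.0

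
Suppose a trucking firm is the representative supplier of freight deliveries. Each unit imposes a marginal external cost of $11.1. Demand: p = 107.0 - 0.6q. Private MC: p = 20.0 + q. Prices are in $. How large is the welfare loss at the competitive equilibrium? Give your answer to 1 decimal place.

Market equilibrium (private): 20.0 + q = 107.0 - 0.6q → q_m = 54.3750.
Social marginal cost = private MC + MEC = 31.1 + q.
Set SMC = demand: 31.1 + q = 107.0 - 0.6q → q* = 47.4375.
The loss is the area between SMC and demand from q* to q_m; with linear curves that's a triangle of height MEC(q_m).
DWL = ½ × 6.9375 × 11.1000 = 38.5031.

DWL = $38.5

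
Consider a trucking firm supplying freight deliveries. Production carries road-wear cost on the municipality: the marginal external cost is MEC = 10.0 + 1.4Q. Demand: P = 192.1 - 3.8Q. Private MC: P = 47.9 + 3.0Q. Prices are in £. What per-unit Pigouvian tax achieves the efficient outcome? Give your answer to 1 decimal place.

Social marginal cost = private MC + MEC = 57.9 + 4.4Q.
Set SMC = demand: 57.9 + 4.4Q = 192.1 - 3.8Q → Q* = 16.3659.
The Pigouvian tax equals MEC at Q*: 10.0 + 1.4×16.3659 = 32.9123.

tax = £32.9 per unit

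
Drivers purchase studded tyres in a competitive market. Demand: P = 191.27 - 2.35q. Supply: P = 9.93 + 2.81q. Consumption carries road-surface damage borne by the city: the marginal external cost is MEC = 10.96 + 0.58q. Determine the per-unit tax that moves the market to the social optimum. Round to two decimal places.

Social marginal benefit = demand − MEC = 180.31 - 2.93q.
Set SMB = MC: 180.31 - 2.93q = 9.93 + 2.81q → q* = 29.6829.
The Pigouvian tax equals MEC at q*: 10.96 + 0.58×29.6829 = 28.1761.

tax = 28.18 per unit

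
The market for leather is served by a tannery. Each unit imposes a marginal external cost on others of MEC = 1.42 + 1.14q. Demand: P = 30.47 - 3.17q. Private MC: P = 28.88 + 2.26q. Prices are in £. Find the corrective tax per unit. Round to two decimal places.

tax = £1.45 per unit

Social marginal cost = private MC + MEC = 30.30 + 3.40q.
Set SMC = demand: 30.30 + 3.40q = 30.47 - 3.17q → q* = 0.0259.
The Pigouvian tax equals MEC at q*: 1.42 + 1.14×0.0259 = 1.4495.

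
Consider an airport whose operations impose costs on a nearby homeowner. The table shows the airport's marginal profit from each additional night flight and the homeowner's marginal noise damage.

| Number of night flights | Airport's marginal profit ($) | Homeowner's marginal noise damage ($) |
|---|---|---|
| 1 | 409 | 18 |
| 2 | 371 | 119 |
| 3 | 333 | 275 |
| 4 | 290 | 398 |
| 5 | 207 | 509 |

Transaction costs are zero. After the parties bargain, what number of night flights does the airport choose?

Bargaining reaches the level where marginal profit last exceeds marginal noise damage.
That holds through level 3 (333 ≥ 275) but not at 4 (290 < 398).

3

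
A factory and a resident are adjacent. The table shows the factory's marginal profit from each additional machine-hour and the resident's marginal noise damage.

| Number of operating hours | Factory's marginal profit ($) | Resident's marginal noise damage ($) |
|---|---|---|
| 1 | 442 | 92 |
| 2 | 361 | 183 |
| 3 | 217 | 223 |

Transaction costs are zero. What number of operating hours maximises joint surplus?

Bargaining reaches the level where marginal profit last exceeds marginal noise damage.
That holds through level 2 (361 ≥ 183) but not at 3 (217 < 223).

2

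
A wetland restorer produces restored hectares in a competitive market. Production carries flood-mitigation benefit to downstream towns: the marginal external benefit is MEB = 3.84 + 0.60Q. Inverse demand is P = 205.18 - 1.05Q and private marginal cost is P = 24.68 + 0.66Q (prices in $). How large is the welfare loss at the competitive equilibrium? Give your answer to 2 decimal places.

DWL = $2032.55

Market equilibrium (private): 24.68 + 0.66Q = 205.18 - 1.05Q → Q_m = 105.5556.
Social marginal cost = private MC − MEB = 20.84 + 0.06Q.
Set SMC = demand: 20.84 + 0.06Q = 205.18 - 1.05Q → Q* = 166.0721.
The welfare-loss triangle has base |Q_m − Q*| and height MEB(Q_m) (the vertical gap between SMC and demand is zero at Q* and MEB at Q_m).
DWL = ½ × 60.5165 × 67.1733 = 2032.5465.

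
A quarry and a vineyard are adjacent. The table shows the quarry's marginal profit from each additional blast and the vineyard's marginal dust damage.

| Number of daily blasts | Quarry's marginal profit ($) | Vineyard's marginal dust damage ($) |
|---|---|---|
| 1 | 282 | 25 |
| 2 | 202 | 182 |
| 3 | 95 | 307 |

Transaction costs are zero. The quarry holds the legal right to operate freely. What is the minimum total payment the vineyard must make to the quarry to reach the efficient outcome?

$95

Left alone the quarry would choose level 3 (marginal profit stays positive).
Efficient level: k* = 2 (marginal profit ≥ marginal dust damage through 2).
The vineyard must at least cover the quarry's forgone profit from cutting 3→2: 95 = 95.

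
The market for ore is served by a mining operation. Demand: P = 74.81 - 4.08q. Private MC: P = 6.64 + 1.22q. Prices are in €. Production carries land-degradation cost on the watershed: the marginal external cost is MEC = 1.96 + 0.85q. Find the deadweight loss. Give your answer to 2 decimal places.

Market equilibrium (private): 6.64 + 1.22q = 74.81 - 4.08q → q_m = 12.8623.
Social marginal cost = private MC + MEC = 8.60 + 2.07q.
Set SMC = demand: 8.60 + 2.07q = 74.81 - 4.08q → q* = 10.7659.
The loss is the area between SMC and demand from q* to q_m; with linear curves that's a triangle of height MEC(q_m).
DWL = ½ × 2.0964 × 12.8929 = 13.5143.

DWL = €13.51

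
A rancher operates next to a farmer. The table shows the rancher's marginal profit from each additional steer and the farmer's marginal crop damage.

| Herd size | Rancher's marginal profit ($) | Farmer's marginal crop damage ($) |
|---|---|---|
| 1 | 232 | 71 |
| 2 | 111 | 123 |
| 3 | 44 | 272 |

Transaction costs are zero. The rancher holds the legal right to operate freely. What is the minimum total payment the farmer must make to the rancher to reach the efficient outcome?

$155

Left alone the rancher would choose level 3 (marginal profit stays positive).
Efficient level: k* = 1 (marginal profit ≥ marginal crop damage through 1).
The farmer must at least cover the rancher's forgone profit from cutting 3→1: 111 + 44 = 155.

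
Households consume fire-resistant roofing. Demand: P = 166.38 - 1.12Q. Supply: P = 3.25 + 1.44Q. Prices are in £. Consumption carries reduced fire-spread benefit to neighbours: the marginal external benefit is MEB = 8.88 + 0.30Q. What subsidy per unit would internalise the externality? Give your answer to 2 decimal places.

subsidy = £31.71 per unit

Social marginal benefit = demand + MEB = 175.26 - 0.82Q.
Set SMB = MC: 175.26 - 0.82Q = 3.25 + 1.44Q → Q* = 76.1106.
The Pigouvian subsidy equals MEB at Q*: 8.88 + 0.30×76.1106 = 31.7132.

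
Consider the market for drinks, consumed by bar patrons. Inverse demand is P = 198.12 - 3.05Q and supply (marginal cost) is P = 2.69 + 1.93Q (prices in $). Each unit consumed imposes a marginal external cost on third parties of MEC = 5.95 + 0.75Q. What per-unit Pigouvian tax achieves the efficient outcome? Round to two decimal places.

Social marginal benefit = demand − MEC = 192.17 - 3.80Q.
Set SMB = MC: 192.17 - 3.80Q = 2.69 + 1.93Q → Q* = 33.0681.
The Pigouvian tax equals MEC at Q*: 5.95 + 0.75×33.0681 = 30.7511.

tax = $30.75 per unit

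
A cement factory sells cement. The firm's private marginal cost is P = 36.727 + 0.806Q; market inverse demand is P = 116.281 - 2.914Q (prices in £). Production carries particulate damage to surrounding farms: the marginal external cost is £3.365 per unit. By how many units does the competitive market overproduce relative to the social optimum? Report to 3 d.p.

Market equilibrium (private): 36.727 + 0.806Q = 116.281 - 2.914Q → Q_m = 21.3855.
Social marginal cost = private MC + MEC = 40.092 + 0.806Q.
Set SMC = demand: 40.092 + 0.806Q = 116.281 - 2.914Q → Q* = 20.4809.
Gap = |21.3855 − 20.4809| = 0.9046.

0.905 units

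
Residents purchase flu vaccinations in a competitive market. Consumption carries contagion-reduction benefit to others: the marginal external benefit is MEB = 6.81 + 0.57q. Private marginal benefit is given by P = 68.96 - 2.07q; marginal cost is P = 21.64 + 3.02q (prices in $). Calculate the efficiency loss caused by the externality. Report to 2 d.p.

DWL = $16.22

Market equilibrium (private): 21.64 + 3.02q = 68.96 - 2.07q → q_m = 9.2967.
Social marginal benefit = demand + MEB = 75.77 - 1.50q.
Set SMB = MC: 75.77 - 1.50q = 21.64 + 3.02q → q* = 11.9757.
The welfare-loss triangle has base |q_m − q*| and height MEB(q_m) (the vertical gap between SMB and MC is zero at q* and MEB at q_m).
DWL = ½ × 2.6790 × 12.1091 = 16.2201.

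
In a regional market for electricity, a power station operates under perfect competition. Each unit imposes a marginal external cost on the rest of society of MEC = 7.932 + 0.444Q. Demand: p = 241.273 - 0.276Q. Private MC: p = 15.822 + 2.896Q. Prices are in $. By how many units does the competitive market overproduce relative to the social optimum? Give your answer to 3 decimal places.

10.921 units

Market equilibrium (private): 15.822 + 2.896Q = 241.273 - 0.276Q → Q_m = 71.0753.
Social marginal cost = private MC + MEC = 23.754 + 3.340Q.
Set SMC = demand: 23.754 + 3.340Q = 241.273 - 0.276Q → Q* = 60.1546.
Gap = |71.0753 − 60.1546| = 10.9207.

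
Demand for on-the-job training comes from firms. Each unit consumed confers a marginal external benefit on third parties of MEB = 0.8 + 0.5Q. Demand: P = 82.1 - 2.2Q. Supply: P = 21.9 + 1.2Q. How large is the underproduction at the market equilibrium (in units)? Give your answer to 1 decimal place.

3.3 units

Market equilibrium (private): 21.9 + 1.2Q = 82.1 - 2.2Q → Q_m = 17.7059.
Social marginal benefit = demand + MEB = 82.9 - 1.7Q.
Set SMB = MC: 82.9 - 1.7Q = 21.9 + 1.2Q → Q* = 21.0345.
Gap = |17.7059 − 21.0345| = 3.3286.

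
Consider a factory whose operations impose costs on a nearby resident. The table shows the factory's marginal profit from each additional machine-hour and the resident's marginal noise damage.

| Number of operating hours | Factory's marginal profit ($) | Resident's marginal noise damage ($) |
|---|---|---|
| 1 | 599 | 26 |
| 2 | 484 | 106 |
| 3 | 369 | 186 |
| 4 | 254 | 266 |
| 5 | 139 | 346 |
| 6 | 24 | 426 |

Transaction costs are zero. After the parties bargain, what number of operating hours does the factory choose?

Bargaining reaches the level where marginal profit last exceeds marginal noise damage.
That holds through level 3 (369 ≥ 186) but not at 4 (254 < 266).

3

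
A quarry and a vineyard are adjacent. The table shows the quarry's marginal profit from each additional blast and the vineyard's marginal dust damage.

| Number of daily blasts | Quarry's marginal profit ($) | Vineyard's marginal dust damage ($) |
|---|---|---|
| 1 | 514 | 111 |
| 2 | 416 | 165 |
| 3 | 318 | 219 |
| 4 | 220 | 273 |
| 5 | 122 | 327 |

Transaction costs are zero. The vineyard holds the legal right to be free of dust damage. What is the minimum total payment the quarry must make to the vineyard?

$495

Efficient level: marginal profit ≥ marginal dust damage through level 3, so k* = 3.
With the vineyard holding the right, the quarry must at least compensate total damage at k*: 111 + 165 + 219 = 495.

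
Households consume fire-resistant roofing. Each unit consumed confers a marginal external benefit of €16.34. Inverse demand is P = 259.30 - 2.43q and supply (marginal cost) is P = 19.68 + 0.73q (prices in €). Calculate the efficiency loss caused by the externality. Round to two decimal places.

Market equilibrium (private): 19.68 + 0.73q = 259.30 - 2.43q → q_m = 75.8291.
Social marginal benefit = demand + MEB = 275.64 - 2.43q.
Set SMB = MC: 275.64 - 2.43q = 19.68 + 0.73q → q* = 81.0000.
The loss is the area between SMB and MC from q* to q_m; with linear curves that's a triangle of height MEB(q_m).
DWL = ½ × 5.1709 × 16.3400 = 42.2463.

DWL = €42.25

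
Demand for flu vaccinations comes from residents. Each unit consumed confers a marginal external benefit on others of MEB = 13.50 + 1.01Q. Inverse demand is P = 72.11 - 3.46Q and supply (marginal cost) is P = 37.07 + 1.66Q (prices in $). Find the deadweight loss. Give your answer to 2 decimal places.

Market equilibrium (private): 37.07 + 1.66Q = 72.11 - 3.46Q → Q_m = 6.8438.
Social marginal benefit = demand + MEB = 85.61 - 2.45Q.
Set SMB = MC: 85.61 - 2.45Q = 37.07 + 1.66Q → Q* = 11.8102.
The loss is the area between SMB and MC from Q* to Q_m; with linear curves that's a triangle of height MEB(Q_m).
DWL = ½ × 4.9664 × 20.4122 = 50.6876.

DWL = $50.69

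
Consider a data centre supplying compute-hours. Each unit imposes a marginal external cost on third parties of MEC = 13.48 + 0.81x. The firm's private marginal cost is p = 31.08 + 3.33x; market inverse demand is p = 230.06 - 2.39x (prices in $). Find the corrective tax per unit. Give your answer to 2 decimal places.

Social marginal cost = private MC + MEC = 44.56 + 4.14x.
Set SMC = demand: 44.56 + 4.14x = 230.06 - 2.39x → x* = 28.4074.
The Pigouvian tax equals MEC at x*: 13.48 + 0.81×28.4074 = 36.4900.

tax = $36.49 per unit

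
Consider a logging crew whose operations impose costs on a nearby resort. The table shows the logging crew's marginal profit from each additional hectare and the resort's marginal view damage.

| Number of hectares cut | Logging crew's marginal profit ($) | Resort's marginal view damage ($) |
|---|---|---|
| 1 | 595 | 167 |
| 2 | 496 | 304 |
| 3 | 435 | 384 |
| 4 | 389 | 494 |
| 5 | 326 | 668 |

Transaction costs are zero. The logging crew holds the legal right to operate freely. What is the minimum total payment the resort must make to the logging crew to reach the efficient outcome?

Left alone the logging crew would choose level 5 (marginal profit stays positive).
Efficient level: k* = 3 (marginal profit ≥ marginal view damage through 3).
The resort must at least cover the logging crew's forgone profit from cutting 5→3: 389 + 326 = 715.

$715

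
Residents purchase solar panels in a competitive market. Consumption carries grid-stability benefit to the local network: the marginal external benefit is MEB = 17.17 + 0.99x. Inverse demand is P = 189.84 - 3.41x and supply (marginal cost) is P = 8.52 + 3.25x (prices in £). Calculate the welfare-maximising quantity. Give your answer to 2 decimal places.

x* = 35.01

Social marginal benefit = demand + MEB = 207.01 - 2.42x.
Set SMB = MC: 207.01 - 2.42x = 8.52 + 3.25x → x* = 35.0071.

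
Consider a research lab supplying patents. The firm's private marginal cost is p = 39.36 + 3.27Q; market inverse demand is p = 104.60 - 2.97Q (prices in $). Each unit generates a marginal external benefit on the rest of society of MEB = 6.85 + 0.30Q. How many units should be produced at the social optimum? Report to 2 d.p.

Q* = 12.14

Social marginal cost = private MC − MEB = 32.51 + 2.97Q.
Set SMC = demand: 32.51 + 2.97Q = 104.60 - 2.97Q → Q* = 12.1364.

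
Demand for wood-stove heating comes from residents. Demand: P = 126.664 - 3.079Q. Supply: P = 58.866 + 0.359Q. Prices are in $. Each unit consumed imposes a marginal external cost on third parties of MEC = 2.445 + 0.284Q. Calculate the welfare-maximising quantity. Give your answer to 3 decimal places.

Social marginal benefit = demand − MEC = 124.219 - 3.363Q.
Set SMB = MC: 124.219 - 3.363Q = 58.866 + 0.359Q → Q* = 17.5586.

Q* = 17.559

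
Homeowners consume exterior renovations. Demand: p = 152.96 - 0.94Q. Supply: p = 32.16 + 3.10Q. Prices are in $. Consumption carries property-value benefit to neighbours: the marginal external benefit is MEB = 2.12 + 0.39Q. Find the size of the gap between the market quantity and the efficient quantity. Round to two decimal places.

Market equilibrium (private): 32.16 + 3.10Q = 152.96 - 0.94Q → Q_m = 29.9010.
Social marginal benefit = demand + MEB = 155.08 - 0.55Q.
Set SMB = MC: 155.08 - 0.55Q = 32.16 + 3.10Q → Q* = 33.6767.
Gap = |29.9010 − 33.6767| = 3.7757.

3.78 units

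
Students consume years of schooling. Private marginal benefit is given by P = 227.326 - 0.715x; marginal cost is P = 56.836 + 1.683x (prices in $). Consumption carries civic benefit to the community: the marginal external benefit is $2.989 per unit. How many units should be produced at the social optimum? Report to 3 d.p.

x* = 72.343

Social marginal benefit = demand + MEB = 230.315 - 0.715x.
Set SMB = MC: 230.315 - 0.715x = 56.836 + 1.683x → x* = 72.3432.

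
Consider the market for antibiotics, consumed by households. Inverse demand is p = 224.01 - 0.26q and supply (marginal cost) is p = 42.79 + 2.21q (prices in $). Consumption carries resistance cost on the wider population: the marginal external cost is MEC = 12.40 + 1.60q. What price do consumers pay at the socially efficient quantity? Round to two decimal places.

Social marginal benefit = demand − MEC = 211.61 - 1.86q.
Set SMB = MC: 211.61 - 1.86q = 42.79 + 2.21q → q* = 41.4791.
Consumer price on the demand curve at q*: 224.01 − 0.26×41.4791 = 213.2254.

P = $213.23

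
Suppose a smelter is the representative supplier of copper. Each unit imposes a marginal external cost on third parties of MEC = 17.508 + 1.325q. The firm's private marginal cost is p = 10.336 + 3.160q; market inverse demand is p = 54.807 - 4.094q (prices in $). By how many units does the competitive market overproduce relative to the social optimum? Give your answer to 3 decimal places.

2.988 units

Market equilibrium (private): 10.336 + 3.160q = 54.807 - 4.094q → q_m = 6.1305.
Social marginal cost = private MC + MEC = 27.844 + 4.485q.
Set SMC = demand: 27.844 + 4.485q = 54.807 - 4.094q → q* = 3.1429.
Gap = |6.1305 − 3.1429| = 2.9876.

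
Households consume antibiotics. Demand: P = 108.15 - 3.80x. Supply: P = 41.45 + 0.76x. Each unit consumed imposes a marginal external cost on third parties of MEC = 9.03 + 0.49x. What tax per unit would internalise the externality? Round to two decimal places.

tax = 14.63 per unit

Social marginal benefit = demand − MEC = 99.12 - 4.29x.
Set SMB = MC: 99.12 - 4.29x = 41.45 + 0.76x → x* = 11.4198.
The Pigouvian tax equals MEC at x*: 9.03 + 0.49×11.4198 = 14.6257.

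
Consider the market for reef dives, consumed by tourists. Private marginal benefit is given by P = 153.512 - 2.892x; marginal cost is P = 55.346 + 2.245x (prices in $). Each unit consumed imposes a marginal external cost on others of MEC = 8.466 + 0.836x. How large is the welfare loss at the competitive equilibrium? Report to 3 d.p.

Market equilibrium (private): 55.346 + 2.245x = 153.512 - 2.892x → x_m = 19.1096.
Social marginal benefit = demand − MEC = 145.046 - 3.728x.
Set SMB = MC: 145.046 - 3.728x = 55.346 + 2.245x → x* = 15.0176.
The loss is the area between SMB and MC from x* to x_m; with linear curves that's a triangle of height MEC(x_m).
DWL = ½ × 4.0920 × 24.4416 = 50.0075.

DWL = $50.008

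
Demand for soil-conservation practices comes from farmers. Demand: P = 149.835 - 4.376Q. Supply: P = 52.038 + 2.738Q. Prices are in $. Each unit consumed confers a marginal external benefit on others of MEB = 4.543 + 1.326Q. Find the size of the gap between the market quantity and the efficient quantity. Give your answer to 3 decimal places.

Market equilibrium (private): 52.038 + 2.738Q = 149.835 - 4.376Q → Q_m = 13.7471.
Social marginal benefit = demand + MEB = 154.378 - 3.050Q.
Set SMB = MC: 154.378 - 3.050Q = 52.038 + 2.738Q → Q* = 17.6814.
Gap = |13.7471 − 17.6814| = 3.9343.

3.934 units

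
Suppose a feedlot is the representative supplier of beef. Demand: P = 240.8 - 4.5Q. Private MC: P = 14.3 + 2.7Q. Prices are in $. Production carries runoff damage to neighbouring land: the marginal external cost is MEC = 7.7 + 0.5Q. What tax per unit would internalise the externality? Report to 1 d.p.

Social marginal cost = private MC + MEC = 22.0 + 3.2Q.
Set SMC = demand: 22.0 + 3.2Q = 240.8 - 4.5Q → Q* = 28.4156.
The Pigouvian tax equals MEC at Q*: 7.7 + 0.5×28.4156 = 21.9078.

tax = $21.9 per unit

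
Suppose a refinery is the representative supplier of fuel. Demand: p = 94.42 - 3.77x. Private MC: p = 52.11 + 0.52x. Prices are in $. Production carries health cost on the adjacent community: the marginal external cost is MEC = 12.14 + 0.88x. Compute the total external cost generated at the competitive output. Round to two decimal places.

Market equilibrium (private): 52.11 + 0.52x = 94.42 - 3.77x → x_m = 9.8625.
Total external cost = ∫₀^{x_m} (12.14 + 0.88x) dx = 12.14×9.8625 + ½×0.88×9.8625² = 162.5291.

$162.53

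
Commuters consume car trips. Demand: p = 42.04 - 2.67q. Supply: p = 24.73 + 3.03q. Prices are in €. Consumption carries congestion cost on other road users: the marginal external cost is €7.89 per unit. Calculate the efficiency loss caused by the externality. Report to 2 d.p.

Market equilibrium (private): 24.73 + 3.03q = 42.04 - 2.67q → q_m = 3.0368.
Social marginal benefit = demand − MEC = 34.15 - 2.67q.
Set SMB = MC: 34.15 - 2.67q = 24.73 + 3.03q → q* = 1.6526.
Between q* and q_m the wedge MC − SMB runs linearly from 0 to MEC(q_m), so the loss is a triangle.
DWL = ½ × 1.3842 × 7.8900 = 5.4607.

DWL = €5.46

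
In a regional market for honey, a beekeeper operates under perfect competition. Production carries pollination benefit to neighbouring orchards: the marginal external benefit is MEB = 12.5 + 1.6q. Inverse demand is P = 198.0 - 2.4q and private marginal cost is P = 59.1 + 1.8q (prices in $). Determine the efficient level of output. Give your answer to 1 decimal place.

q* = 58.2

Social marginal cost = private MC − MEB = 46.6 + 0.2q.
Set SMC = demand: 46.6 + 0.2q = 198.0 - 2.4q → q* = 58.2308.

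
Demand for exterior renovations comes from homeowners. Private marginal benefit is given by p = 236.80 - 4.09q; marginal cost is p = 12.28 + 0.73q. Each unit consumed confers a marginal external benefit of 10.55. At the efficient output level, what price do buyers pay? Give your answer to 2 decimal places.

P = 37.33

Social marginal benefit = demand + MEB = 247.35 - 4.09q.
Set SMB = MC: 247.35 - 4.09q = 12.28 + 0.73q → q* = 48.7697.
Consumer price on the demand curve at q*: 236.80 − 4.09×48.7697 = 37.3319.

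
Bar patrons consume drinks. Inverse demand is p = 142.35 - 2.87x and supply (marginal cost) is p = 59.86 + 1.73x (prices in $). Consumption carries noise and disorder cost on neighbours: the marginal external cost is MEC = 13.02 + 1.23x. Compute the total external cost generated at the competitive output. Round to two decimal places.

$431.25

Market equilibrium (private): 59.86 + 1.73x = 142.35 - 2.87x → x_m = 17.9326.
Total external cost = ∫₀^{x_m} (13.02 + 1.23x) dx = 13.02×17.9326 + ½×1.23×17.9326² = 431.2530.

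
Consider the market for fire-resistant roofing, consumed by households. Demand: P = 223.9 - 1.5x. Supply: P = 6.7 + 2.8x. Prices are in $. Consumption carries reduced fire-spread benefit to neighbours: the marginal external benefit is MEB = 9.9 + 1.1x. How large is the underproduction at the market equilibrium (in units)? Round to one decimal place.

Market equilibrium (private): 6.7 + 2.8x = 223.9 - 1.5x → x_m = 50.5116.
Social marginal benefit = demand + MEB = 233.8 - 0.4x.
Set SMB = MC: 233.8 - 0.4x = 6.7 + 2.8x → x* = 70.9688.
Gap = |50.5116 − 70.9688| = 20.4572.

20.5 units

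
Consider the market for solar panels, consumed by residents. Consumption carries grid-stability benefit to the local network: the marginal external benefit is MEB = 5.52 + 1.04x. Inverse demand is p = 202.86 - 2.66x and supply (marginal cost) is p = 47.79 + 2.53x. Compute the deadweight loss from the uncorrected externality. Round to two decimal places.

DWL = 161.34

Market equilibrium (private): 47.79 + 2.53x = 202.86 - 2.66x → x_m = 29.8786.
Social marginal benefit = demand + MEB = 208.38 - 1.62x.
Set SMB = MC: 208.38 - 1.62x = 47.79 + 2.53x → x* = 38.6964.
Between x* and x_m the wedge SMB − MC runs linearly from 0 to MEB(x_m), so the loss is a triangle.
DWL = ½ × 8.8178 × 36.5938 = 161.3384.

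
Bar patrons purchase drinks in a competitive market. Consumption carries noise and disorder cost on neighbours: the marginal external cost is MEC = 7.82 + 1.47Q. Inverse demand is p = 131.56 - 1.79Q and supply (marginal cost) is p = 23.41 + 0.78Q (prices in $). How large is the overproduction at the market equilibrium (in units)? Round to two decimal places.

17.25 units

Market equilibrium (private): 23.41 + 0.78Q = 131.56 - 1.79Q → Q_m = 42.0817.
Social marginal benefit = demand − MEC = 123.74 - 3.26Q.
Set SMB = MC: 123.74 - 3.26Q = 23.41 + 0.78Q → Q* = 24.8342.
Gap = |42.0817 − 24.8342| = 17.2475.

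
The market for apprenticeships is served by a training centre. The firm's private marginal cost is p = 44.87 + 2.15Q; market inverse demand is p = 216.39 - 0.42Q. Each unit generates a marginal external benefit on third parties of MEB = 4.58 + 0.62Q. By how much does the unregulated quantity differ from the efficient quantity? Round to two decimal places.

Market equilibrium (private): 44.87 + 2.15Q = 216.39 - 0.42Q → Q_m = 66.7393.
Social marginal cost = private MC − MEB = 40.29 + 1.53Q.
Set SMC = demand: 40.29 + 1.53Q = 216.39 - 0.42Q → Q* = 90.3077.
Gap = |66.7393 − 90.3077| = 23.5684.

23.57 units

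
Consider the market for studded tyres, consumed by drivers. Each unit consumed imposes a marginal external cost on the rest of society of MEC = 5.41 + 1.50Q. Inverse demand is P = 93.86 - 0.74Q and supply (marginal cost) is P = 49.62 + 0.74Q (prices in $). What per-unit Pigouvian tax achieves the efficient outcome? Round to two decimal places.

Social marginal benefit = demand − MEC = 88.45 - 2.24Q.
Set SMB = MC: 88.45 - 2.24Q = 49.62 + 0.74Q → Q* = 13.0302.
The Pigouvian tax equals MEC at Q*: 5.41 + 1.50×13.0302 = 24.9553.

tax = $24.96 per unit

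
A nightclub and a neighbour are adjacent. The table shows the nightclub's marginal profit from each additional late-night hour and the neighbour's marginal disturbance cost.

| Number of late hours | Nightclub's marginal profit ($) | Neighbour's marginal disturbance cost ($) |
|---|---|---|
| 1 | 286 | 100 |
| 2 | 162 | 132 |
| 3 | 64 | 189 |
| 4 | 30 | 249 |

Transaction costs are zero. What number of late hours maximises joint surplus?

2

Bargaining reaches the level where marginal profit last exceeds marginal disturbance cost.
That holds through level 2 (162 ≥ 132) but not at 3 (64 < 189).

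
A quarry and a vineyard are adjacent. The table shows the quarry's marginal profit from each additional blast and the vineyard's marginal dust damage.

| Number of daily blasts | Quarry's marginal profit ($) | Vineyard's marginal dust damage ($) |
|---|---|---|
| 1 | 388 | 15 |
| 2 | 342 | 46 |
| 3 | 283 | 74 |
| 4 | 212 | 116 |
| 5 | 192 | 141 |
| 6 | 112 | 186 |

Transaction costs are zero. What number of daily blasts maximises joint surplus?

Bargaining reaches the level where marginal profit last exceeds marginal dust damage.
That holds through level 5 (192 ≥ 141) but not at 6 (112 < 186).

5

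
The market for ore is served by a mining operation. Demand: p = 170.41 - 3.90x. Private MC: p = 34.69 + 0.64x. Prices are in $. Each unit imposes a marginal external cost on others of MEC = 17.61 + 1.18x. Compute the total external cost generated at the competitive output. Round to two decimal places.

$1053.70

Market equilibrium (private): 34.69 + 0.64x = 170.41 - 3.90x → x_m = 29.8943.
Total external cost = ∫₀^{x_m} (17.61 + 1.18x) dx = 17.61×29.8943 + ½×1.18×29.8943² = 1053.7034.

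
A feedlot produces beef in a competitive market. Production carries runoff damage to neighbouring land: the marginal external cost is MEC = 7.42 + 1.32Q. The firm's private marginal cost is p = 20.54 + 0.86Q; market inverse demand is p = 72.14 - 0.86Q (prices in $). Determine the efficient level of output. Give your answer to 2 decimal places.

Q* = 14.53

Social marginal cost = private MC + MEC = 27.96 + 2.18Q.
Set SMC = demand: 27.96 + 2.18Q = 72.14 - 0.86Q → Q* = 14.5329.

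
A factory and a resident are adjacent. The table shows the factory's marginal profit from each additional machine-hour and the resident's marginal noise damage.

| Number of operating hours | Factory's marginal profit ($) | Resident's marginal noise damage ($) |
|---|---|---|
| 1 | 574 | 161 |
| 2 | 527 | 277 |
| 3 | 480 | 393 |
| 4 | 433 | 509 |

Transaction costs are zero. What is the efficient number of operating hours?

3

Bargaining reaches the level where marginal profit last exceeds marginal noise damage.
That holds through level 3 (480 ≥ 393) but not at 4 (433 < 509).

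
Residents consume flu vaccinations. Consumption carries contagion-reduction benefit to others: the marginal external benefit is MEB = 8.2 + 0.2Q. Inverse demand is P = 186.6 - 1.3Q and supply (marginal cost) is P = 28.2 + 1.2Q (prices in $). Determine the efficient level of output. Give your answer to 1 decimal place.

Q* = 72.4

Social marginal benefit = demand + MEB = 194.8 - 1.1Q.
Set SMB = MC: 194.8 - 1.1Q = 28.2 + 1.2Q → Q* = 72.4348.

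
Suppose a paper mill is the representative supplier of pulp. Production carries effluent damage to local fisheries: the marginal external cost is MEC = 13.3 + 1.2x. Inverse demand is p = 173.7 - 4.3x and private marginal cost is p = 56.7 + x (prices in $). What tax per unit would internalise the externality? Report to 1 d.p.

tax = $32.4 per unit

Social marginal cost = private MC + MEC = 70.0 + 2.2x.
Set SMC = demand: 70.0 + 2.2x = 173.7 - 4.3x → x* = 15.9538.
The Pigouvian tax equals MEC at x*: 13.3 + 1.2×15.9538 = 32.4446.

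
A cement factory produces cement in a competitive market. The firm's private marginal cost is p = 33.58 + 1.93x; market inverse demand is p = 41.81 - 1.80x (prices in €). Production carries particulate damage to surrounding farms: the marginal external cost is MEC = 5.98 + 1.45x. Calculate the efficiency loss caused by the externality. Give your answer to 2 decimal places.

Market equilibrium (private): 33.58 + 1.93x = 41.81 - 1.80x → x_m = 2.2064.
Social marginal cost = private MC + MEC = 39.56 + 3.38x.
Set SMC = demand: 39.56 + 3.38x = 41.81 - 1.80x → x* = 0.4344.
The welfare-loss triangle has base |x_m − x*| and height MEC(x_m) (the vertical gap between SMC and demand is zero at x* and MEC at x_m).
DWL = ½ × 1.7720 × 9.1793 = 8.1329.

DWL = €8.13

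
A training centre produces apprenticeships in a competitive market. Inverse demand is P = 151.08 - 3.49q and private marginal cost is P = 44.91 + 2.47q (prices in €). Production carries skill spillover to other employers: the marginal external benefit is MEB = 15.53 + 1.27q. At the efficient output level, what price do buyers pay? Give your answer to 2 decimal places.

P = €60.52

Social marginal cost = private MC − MEB = 29.38 + 1.20q.
Set SMC = demand: 29.38 + 1.20q = 151.08 - 3.49q → q* = 25.9488.
Consumer price on the demand curve at q*: 151.08 − 3.49×25.9488 = 60.5187.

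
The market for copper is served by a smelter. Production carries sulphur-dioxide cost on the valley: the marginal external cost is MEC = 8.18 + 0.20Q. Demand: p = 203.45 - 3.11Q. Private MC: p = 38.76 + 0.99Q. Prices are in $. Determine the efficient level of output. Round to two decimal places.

Q* = 36.40

Social marginal cost = private MC + MEC = 46.94 + 1.19Q.
Set SMC = demand: 46.94 + 1.19Q = 203.45 - 3.11Q → Q* = 36.3977.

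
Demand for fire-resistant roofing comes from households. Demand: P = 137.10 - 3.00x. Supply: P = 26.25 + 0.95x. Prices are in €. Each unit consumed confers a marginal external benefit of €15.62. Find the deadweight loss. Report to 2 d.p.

Market equilibrium (private): 26.25 + 0.95x = 137.10 - 3.00x → x_m = 28.0633.
Social marginal benefit = demand + MEB = 152.72 - 3.00x.
Set SMB = MC: 152.72 - 3.00x = 26.25 + 0.95x → x* = 32.0177.
The welfare-loss triangle has base |x_m − x*| and height MEB(x_m) (the vertical gap between SMB and MC is zero at x* and MEB at x_m).
DWL = ½ × 3.9544 × 15.6200 = 30.8839.

DWL = €30.88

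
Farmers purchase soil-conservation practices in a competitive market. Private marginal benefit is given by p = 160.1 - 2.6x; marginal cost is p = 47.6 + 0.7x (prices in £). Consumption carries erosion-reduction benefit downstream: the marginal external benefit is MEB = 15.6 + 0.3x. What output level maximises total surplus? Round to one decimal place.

Social marginal benefit = demand + MEB = 175.7 - 2.3x.
Set SMB = MC: 175.7 - 2.3x = 47.6 + 0.7x → x* = 42.7000.

x* = 42.7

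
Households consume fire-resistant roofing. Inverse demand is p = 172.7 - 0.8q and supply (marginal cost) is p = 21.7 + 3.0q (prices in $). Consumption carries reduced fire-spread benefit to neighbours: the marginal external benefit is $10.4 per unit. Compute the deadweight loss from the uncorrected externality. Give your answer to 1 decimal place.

Market equilibrium (private): 21.7 + 3.0q = 172.7 - 0.8q → q_m = 39.7368.
Social marginal benefit = demand + MEB = 183.1 - 0.8q.
Set SMB = MC: 183.1 - 0.8q = 21.7 + 3.0q → q* = 42.4737.
Height of the DWL triangle at q_m is SMB(q_m) − MC(q_m) = MEB(q_m) = 10.4000.
DWL = ½ × 2.7369 × 10.4000 = 14.2319.

DWL = $14.2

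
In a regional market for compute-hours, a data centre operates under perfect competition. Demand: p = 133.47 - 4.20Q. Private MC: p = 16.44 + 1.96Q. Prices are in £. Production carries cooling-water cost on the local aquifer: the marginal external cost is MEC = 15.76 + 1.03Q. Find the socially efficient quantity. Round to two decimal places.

Social marginal cost = private MC + MEC = 32.20 + 2.99Q.
Set SMC = demand: 32.20 + 2.99Q = 133.47 - 4.20Q → Q* = 14.0848.

Q* = 14.08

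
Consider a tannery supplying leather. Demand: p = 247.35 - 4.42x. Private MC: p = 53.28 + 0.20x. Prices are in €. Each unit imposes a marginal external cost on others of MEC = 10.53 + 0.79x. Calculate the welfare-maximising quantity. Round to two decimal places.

x* = 33.93

Social marginal cost = private MC + MEC = 63.81 + 0.99x.
Set SMC = demand: 63.81 + 0.99x = 247.35 - 4.42x → x* = 33.9261.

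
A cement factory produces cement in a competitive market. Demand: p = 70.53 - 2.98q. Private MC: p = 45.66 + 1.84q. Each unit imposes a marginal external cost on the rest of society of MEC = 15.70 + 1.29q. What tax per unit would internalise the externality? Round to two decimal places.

Social marginal cost = private MC + MEC = 61.36 + 3.13q.
Set SMC = demand: 61.36 + 3.13q = 70.53 - 2.98q → q* = 1.5008.
The Pigouvian tax equals MEC at q*: 15.70 + 1.29×1.5008 = 17.6360.

tax = 17.64 per unit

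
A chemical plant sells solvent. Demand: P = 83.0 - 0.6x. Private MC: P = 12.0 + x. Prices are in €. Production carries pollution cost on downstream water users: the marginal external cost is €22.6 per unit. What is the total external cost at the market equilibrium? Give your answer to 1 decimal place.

Market equilibrium (private): 12.0 + x = 83.0 - 0.6x → x_m = 44.3750.
Total external cost = MEC × x_m = 22.6 × 44.3750 = 1002.8750.

€1002.9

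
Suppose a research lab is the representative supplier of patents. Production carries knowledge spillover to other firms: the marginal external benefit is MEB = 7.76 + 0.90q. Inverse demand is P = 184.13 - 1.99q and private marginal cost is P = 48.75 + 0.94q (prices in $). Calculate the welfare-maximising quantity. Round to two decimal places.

Social marginal cost = private MC − MEB = 40.99 + 0.04q.
Set SMC = demand: 40.99 + 0.04q = 184.13 - 1.99q → q* = 70.5123.

q* = 70.51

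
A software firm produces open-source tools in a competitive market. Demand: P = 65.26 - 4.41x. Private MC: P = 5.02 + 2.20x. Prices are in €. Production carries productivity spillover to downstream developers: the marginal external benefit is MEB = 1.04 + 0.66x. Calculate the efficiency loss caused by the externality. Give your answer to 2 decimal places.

Market equilibrium (private): 5.02 + 2.20x = 65.26 - 4.41x → x_m = 9.1135.
Social marginal cost = private MC − MEB = 3.98 + 1.54x.
Set SMC = demand: 3.98 + 1.54x = 65.26 - 4.41x → x* = 10.2992.
The loss is the area between SMC and demand from x* to x_m; with linear curves that's a triangle of height MEB(x_m).
DWL = ½ × 1.1857 × 7.0549 = 4.1825.

DWL = €4.18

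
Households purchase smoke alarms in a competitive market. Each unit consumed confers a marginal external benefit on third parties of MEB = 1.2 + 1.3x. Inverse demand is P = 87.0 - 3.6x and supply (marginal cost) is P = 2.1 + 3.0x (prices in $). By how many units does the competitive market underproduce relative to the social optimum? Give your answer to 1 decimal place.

Market equilibrium (private): 2.1 + 3.0x = 87.0 - 3.6x → x_m = 12.8636.
Social marginal benefit = demand + MEB = 88.2 - 2.3x.
Set SMB = MC: 88.2 - 2.3x = 2.1 + 3.0x → x* = 16.2453.
Gap = |12.8636 − 16.2453| = 3.3817.

3.4 units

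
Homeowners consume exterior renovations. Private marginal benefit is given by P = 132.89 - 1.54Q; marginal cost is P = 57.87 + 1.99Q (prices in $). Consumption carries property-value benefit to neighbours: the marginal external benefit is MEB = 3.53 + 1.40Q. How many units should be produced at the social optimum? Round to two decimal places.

Q* = 36.88

Social marginal benefit = demand + MEB = 136.42 - 0.14Q.
Set SMB = MC: 136.42 - 0.14Q = 57.87 + 1.99Q → Q* = 36.8779.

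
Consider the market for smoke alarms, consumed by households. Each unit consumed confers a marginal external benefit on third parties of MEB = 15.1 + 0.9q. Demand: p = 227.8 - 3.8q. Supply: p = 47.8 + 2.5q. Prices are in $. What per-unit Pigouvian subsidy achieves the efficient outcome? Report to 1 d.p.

subsidy = $47.6 per unit

Social marginal benefit = demand + MEB = 242.9 - 2.9q.
Set SMB = MC: 242.9 - 2.9q = 47.8 + 2.5q → q* = 36.1296.
The Pigouvian subsidy equals MEB at q*: 15.1 + 0.9×36.1296 = 47.6166.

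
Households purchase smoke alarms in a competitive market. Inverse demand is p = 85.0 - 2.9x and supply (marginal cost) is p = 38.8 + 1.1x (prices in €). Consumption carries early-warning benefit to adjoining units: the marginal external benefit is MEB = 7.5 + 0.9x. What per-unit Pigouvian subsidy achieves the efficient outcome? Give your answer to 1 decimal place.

subsidy = €23.1 per unit

Social marginal benefit = demand + MEB = 92.5 - 2.0x.
Set SMB = MC: 92.5 - 2.0x = 38.8 + 1.1x → x* = 17.3226.
The Pigouvian subsidy equals MEB at x*: 7.5 + 0.9×17.3226 = 23.0903.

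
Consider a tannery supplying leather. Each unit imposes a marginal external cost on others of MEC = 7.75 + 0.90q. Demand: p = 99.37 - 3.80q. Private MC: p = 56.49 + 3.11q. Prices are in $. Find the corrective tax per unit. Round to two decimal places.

Social marginal cost = private MC + MEC = 64.24 + 4.01q.
Set SMC = demand: 64.24 + 4.01q = 99.37 - 3.80q → q* = 4.4981.
The Pigouvian tax equals MEC at q*: 7.75 + 0.90×4.4981 = 11.7983.

tax = $11.80 per unit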